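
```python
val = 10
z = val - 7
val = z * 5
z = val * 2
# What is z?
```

Trace:
`val = 10` → val = 10
`z = val - 7` → z = 3
`val = z * 5` → val = 15
`z = val * 2` → z = 30
So z = 30

Answer: 30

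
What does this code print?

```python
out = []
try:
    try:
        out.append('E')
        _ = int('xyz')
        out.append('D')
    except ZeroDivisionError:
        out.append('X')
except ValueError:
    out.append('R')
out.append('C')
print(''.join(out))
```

Execution trace: 'E' (try body) → 'R' (outer except ValueError) → 'C' (after the try/except). Output: ERC

Answer: ERC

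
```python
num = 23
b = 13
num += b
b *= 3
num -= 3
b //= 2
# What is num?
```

Trace:
`num = 23` → num = 23
`b = 13` → b = 13
`num += b` → num = 36
`b *= 3` → b = 39
`num -= 3` → num = 33
`b //= 2` → b = 19
So num = 33

Answer: 33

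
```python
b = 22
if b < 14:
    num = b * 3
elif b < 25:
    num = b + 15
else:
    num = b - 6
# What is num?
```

Trace:
`b = 22` → b = 22
`if b < 14: ...` → b < 14 is False, b < 25 is True → num = 37
So num = 37

Answer: 37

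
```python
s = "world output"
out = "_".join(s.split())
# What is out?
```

Trace:
`s = "world output"` → s = 'world output'
`out = "_".join(s.split())` → out = 'world_output'
So out = 'world_output'

Answer: 'world_output'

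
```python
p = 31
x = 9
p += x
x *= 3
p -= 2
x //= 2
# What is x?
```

Trace:
`p = 31` → p = 31
`x = 9` → x = 9
`p += x` → p = 40
`x *= 3` → x = 27
`p -= 2` → p = 38
`x //= 2` → x = 13
So x = 13

Answer: 13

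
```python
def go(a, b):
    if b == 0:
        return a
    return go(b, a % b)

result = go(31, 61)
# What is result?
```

go(31, 61) -> go(61, 31) -> go(31, 30) -> go(30, 1) -> go(1, 0) -> 1

Answer: 1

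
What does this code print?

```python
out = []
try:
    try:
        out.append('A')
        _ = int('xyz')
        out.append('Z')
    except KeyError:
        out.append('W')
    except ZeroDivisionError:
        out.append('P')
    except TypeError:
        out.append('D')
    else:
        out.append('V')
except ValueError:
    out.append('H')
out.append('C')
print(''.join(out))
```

Execution trace: 'A' (try body) → 'H' (outer except ValueError) → 'C' (after the try/except). Output: AHC

Answer: AHC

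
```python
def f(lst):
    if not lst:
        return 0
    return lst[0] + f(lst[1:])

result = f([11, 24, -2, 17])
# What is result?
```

11 + 24 + (-2) + 17 + 0 = 50

Answer: 50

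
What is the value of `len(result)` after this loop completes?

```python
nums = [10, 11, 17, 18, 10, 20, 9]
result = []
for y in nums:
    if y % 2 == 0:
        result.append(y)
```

Count even numbers in [10, 11, 17, 18, 10, 20, 9]
`result` takes the values: [] → [10] → [10, 18] → [10, 18, 10] → [10, 18, 10, 20]
So `len(result)` = 4

Answer: 4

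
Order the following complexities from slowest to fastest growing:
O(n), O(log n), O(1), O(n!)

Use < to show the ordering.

Ordered by growth rate: O(1) < O(log n) < O(n) < O(n!)

Answer: O(1) < O(log n) < O(n) < O(n!)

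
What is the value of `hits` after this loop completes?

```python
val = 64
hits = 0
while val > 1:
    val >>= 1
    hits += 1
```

Count right shifts until 1
`hits` takes the values: 0 → 1 → 2 → 3 → 4 → 5 → 6

Answer: 6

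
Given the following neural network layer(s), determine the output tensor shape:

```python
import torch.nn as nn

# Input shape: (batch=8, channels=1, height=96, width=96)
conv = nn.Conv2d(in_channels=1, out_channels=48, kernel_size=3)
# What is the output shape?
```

Input: (8, 1, 96, 96) -> Output: (8, 48, 94, 94)

Answer: (8, 48, 94, 94)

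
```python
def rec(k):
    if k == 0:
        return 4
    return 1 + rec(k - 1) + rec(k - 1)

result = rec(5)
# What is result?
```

rec(k) = 1 + 2·rec(k-1), rec(0)=4. Closed form: (4+1)·2^5 - 1 = 159.

Answer: 159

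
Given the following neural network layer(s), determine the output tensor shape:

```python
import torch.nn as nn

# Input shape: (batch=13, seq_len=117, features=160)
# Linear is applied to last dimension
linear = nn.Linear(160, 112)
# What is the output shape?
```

Input: (13, 117, 160) -> Output: (13, 117, 112)

Answer: (13, 117, 112)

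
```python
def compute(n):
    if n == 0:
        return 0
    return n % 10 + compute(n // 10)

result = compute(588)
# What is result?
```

Sum of digits of 588: 8 + 8 + 5 = 21

Answer: 21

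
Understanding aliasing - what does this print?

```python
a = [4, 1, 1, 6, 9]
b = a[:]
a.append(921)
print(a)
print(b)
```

Key concept: slice [:] creates copy.
Step by step:
`a = [4, 1, 1, 6, 9]` → a = [4, 1, 1, 6, 9]
`b = a[:]` → b = [4, 1, 1, 6, 9]
`a.append(921)` → a = [4, 1, 1, 6, 9, 921]
`print(a)` → prints [4, 1, 1, 6, 9, 921]
`print(b)` → prints [4, 1, 1, 6, 9]

Answer:
[4, 1, 1, 6, 9, 921]
[4, 1, 1, 6, 9]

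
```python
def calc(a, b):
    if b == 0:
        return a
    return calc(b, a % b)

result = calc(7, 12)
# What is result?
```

calc(7, 12) -> calc(12, 7) -> calc(7, 5) -> calc(5, 2) -> calc(2, 1) -> calc(1, 0) -> 1

Answer: 1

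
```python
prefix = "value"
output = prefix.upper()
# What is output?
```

Trace:
`prefix = "value"` → prefix = 'value'
`output = prefix.upper()` → output = 'VALUE'
So output = 'VALUE'

Answer: 'VALUE'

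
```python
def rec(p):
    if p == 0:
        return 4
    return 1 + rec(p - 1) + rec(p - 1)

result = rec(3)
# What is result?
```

rec(p) = 1 + 2·rec(p-1), rec(0)=4. Closed form: (4+1)·2^3 - 1 = 39.

Answer: 39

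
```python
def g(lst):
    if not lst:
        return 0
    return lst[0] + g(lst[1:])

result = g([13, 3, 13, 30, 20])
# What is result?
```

13 + 3 + 13 + 30 + 20 + 0 = 79

Answer: 79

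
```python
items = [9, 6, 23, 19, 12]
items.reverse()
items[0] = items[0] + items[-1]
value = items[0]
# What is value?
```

Trace:
`items = [9, 6, 23, 19, 12]` → items = [9, 6, 23, 19, 12]
`items.reverse()` → items = [12, 19, 23, 6, 9]
`items[0] = items[0] + items[-1]` → items = [21, 19, 23, 6, 9]
`value = items[0]` → value = 21
So value = 21

Answer: 21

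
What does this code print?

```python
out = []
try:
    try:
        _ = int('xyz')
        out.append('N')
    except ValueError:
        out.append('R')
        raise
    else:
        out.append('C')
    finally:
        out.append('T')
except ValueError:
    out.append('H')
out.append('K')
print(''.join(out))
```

Execution trace: 'R' (inner except ValueError) → 'T' (inner finally) → 'H' (outer except ValueError) → 'K' (after the try/except). Output: RTHK

Answer: RTHK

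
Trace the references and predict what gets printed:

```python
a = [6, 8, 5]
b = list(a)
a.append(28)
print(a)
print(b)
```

Key concept: list() constructor creates copy.
Step by step:
`a = [6, 8, 5]` → a = [6, 8, 5]
`b = list(a)` → b = [6, 8, 5]
`a.append(28)` → a = [6, 8, 5, 28]
`print(a)` → prints [6, 8, 5, 28]
`print(b)` → prints [6, 8, 5]

Answer:
[6, 8, 5, 28]
[6, 8, 5]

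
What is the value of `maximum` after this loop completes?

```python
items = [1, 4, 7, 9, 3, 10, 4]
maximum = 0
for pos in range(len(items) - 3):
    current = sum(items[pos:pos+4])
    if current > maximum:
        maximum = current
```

Max sum of 4-element window in [1, 4, 7, 9, 3, 10, 4]
`maximum` takes the values: 0 → 21 → 23 → 29

Answer: 29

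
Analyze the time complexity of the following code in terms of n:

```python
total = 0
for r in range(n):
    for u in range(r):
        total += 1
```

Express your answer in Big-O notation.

Each loop level contributes: n × n. Multiplying the contributions gives O(n^2).

Answer: O(n^2)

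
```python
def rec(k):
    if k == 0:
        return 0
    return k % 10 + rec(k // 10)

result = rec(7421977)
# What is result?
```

Sum of digits of 7421977: 7 + 7 + 9 + 1 + 2 + 4 + 7 = 37

Answer: 37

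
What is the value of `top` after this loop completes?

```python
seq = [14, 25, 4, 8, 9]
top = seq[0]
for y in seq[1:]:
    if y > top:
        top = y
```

Maximum of [14, 25, 4, 8, 9]
`top` takes the values: 14 → 25

Answer: 25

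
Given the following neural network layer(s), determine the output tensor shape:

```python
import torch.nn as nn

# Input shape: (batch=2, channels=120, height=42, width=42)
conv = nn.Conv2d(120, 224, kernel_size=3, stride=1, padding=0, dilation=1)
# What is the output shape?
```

Input: (2, 120, 42, 42) -> Output: (2, 224, 40, 40)

Answer: (2, 224, 40, 40)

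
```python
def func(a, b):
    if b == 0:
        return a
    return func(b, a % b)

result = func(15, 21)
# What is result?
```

func(15, 21) -> func(21, 15) -> func(15, 6) -> func(6, 3) -> func(3, 0) -> 3

Answer: 3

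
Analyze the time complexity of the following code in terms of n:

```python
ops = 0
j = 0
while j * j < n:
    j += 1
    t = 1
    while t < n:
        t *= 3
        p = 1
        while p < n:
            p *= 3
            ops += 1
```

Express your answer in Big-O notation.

Each loop level contributes: √n × log n × log n. Multiplying the contributions gives O(√n log² n).

Answer: O(√n log² n)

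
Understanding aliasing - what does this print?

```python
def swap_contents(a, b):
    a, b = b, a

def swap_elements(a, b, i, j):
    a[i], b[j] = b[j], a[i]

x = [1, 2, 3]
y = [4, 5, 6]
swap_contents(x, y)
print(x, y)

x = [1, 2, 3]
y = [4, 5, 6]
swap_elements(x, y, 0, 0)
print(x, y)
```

Key concept: parameter rebinding vs mutation.
Step by step:
`x = [1, 2, 3]` → x = [1, 2, 3]
`y = [4, 5, 6]` → y = [4, 5, 6]
`swap_contents(x, y)` → no visible change to tracked variables
`print(x, y)` → prints [1, 2, 3] [4, 5, 6]
`x = [1, 2, 3]` → x = [1, 2, 3]
`y = [4, 5, 6]` → y = [4, 5, 6]
`swap_elements(x, y, 0, 0)` → x = [4, 2, 3]; y = [1, 5, 6]
`print(x, y)` → prints [4, 2, 3] [1, 5, 6]

Answer:
[1, 2, 3] [4, 5, 6]
[4, 2, 3] [1, 5, 6]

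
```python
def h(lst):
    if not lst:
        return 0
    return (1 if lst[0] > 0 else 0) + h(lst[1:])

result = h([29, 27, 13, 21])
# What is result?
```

Count of positive elements in [29, 27, 13, 21] = 4

Answer: 4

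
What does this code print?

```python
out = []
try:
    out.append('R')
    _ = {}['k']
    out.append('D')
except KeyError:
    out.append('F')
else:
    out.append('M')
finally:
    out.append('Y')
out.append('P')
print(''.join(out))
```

Execution trace: 'R' (try body) → 'F' (except KeyError) → 'Y' (finally) → 'P' (after the try/except). Output: RFYP

Answer: RFYP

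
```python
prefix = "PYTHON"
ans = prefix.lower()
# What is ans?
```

Trace:
`prefix = "PYTHON"` → prefix = 'PYTHON'
`ans = prefix.lower()` → ans = 'python'
So ans = 'python'

Answer: 'python'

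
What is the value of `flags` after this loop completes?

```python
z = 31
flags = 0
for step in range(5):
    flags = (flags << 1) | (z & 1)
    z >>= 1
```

Reverse lowest 5 bits of 31
`flags` takes the values: 0 → 1 → 3 → 7 → 15 → 31

Answer: 31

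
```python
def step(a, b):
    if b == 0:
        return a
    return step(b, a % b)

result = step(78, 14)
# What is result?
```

step(78, 14) -> step(14, 8) -> step(8, 6) -> step(6, 2) -> step(2, 0) -> 2

Answer: 2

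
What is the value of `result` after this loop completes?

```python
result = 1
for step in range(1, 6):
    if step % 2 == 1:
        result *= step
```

Product of odd numbers 1 to 5
`result` takes the values: 1 → 3 → 15

Answer: 15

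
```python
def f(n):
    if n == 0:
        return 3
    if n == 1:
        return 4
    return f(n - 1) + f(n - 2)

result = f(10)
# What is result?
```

Build up from base cases: f(0)=3, f(1)=4, f(2)=7, f(3)=11, f(4)=18, f(5)=29, f(6)=47, ..., f(10)=322

Answer: 322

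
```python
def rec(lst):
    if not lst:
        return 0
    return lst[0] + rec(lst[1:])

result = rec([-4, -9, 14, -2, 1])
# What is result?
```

(-4) + (-9) + 14 + (-2) + 1 + 0 = 0

Answer: 0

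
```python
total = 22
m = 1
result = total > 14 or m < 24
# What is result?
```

Trace:
`total = 22` → total = 22
`m = 1` → m = 1
`result = total > 14 or m < 24` → result = True
So result = True

Answer: True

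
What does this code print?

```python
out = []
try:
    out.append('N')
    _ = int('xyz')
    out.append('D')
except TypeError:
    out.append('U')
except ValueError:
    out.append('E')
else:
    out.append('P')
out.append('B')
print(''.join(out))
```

Execution trace: 'N' (try body) → 'E' (except ValueError) → 'B' (after the try/except). Output: NEB

Answer: NEB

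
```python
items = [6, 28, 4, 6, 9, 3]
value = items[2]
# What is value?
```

Trace:
`items = [6, 28, 4, 6, 9, 3]` → items = [6, 28, 4, 6, 9, 3]
`value = items[2]` → value = 4
So value = 4

Answer: 4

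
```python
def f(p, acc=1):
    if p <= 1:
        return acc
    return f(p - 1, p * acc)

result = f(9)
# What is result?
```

Accumulator trace (n, acc): (9, 1) -> (8, 9) -> (7, 72) -> (6, 504) -> (5, 3024) -> (4, 15120) -> (3, 60480) -> (2, 181440) -> (1, 362880) -> return 362880

Answer: 362880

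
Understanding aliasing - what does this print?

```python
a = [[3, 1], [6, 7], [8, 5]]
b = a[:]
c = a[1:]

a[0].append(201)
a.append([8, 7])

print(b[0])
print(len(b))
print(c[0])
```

Key concept: slice with nested mutation.
Step by step:
`a = [[3, 1], [6, 7], [8, 5]]` → a = [[3, 1], [6, 7], [8, 5]]
`b = a[:]` → b = [[3, 1], [6, 7], [8, 5]]
`c = a[1:]` → c = [[6, 7], [8, 5]]
`a[0].append(201)` → a = [[3, 1, 201], [6, 7], [8, 5]]; b = [[3, 1, 201], [6, 7], [8, 5]]
`a.append([8, 7])` → a = [[3, 1, 201], [6, 7], [8, 5], [8, 7]]
`print(b[0])` → prints [3, 1, 201]
`print(len(b))` → prints 3
`print(c[0])` → prints [6, 7]

Answer:
[3, 1, 201]
3
[6, 7]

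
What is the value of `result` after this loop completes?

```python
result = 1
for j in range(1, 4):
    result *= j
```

3! = 6
`result` takes the values: 1 → 2 → 6

Answer: 6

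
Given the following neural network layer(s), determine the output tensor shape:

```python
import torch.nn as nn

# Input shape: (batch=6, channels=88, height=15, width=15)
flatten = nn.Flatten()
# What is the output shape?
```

Input: (6, 88, 15, 15) -> Output: (6, 19800)

Answer: (6, 19800)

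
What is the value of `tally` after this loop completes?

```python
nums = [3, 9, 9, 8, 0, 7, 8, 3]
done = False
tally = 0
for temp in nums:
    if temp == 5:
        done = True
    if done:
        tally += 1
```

Count elements after first 5 in [3, 9, 9, 8, 0, 7, 8, 3]
`tally` takes the values: 0

Answer: 0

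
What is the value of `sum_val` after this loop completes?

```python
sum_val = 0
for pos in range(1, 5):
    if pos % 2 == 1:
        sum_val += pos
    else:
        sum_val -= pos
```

Add odd, subtract even
`sum_val` takes the values: 0 → 1 → -1 → 2 → -2

Answer: -2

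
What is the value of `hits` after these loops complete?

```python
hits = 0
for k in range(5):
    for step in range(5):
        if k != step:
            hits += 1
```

5² - 5 (exclude diagonal)
`hits` takes the values: 0 → 1 → 2 → 3 → 4 → 5 → 6 → 7 → 8 → 9 → 10 → 11 → 12 → 13 → 14 → 15 → 16 → 17 → 18 → 19 → 20

Answer: 20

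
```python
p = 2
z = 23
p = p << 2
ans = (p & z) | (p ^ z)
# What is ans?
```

Trace:
`p = 2` → p = 2
`z = 23` → z = 23
`p = p << 2` → p = 8
`ans = (p & z) | (p ^ z)` → ans = 31
So ans = 31

Answer: 31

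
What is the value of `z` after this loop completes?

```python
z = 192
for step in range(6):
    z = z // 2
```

Halve 6 times: 192 // 2^6 = 3
`z` takes the values: 192 → 96 → 48 → 24 → 12 → 6 → 3

Answer: 3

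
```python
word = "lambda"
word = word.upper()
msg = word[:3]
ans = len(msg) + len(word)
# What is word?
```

Trace:
`word = "lambda"` → word = 'lambda'
`word = word.upper()` → word = 'LAMBDA'
`msg = word[:3]` → msg = 'LAM'
`ans = len(msg) + len(word)` → ans = 9
So word = 'LAMBDA'

Answer: 'LAMBDA'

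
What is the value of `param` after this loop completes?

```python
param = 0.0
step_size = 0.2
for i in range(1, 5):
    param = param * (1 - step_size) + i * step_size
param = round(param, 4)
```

Moving average with lr=0.2
`param` takes the values: 0.0 → 0.2 → 0.56 → 1.048 → 1.6384

Answer: 1.6384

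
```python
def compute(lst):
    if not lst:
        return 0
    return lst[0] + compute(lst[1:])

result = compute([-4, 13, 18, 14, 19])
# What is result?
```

(-4) + 13 + 18 + 14 + 19 + 0 = 60

Answer: 60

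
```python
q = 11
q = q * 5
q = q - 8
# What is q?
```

Trace:
`q = 11` → q = 11
`q = q * 5` → q = 55
`q = q - 8` → q = 47
So q = 47

Answer: 47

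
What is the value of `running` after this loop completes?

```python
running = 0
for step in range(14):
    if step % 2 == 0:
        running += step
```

Sum of even numbers 0 to 13
`running` takes the values: 0 → 2 → 6 → 12 → 20 → 30 → 42

Answer: 42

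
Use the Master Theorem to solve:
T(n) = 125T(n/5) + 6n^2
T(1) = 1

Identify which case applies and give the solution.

a=125, b=5, f(n)=6n^2. log_5(125) = 3. Since c=2 < 3, Case 1 applies: T(n) = Θ(n^log_b(a)) = O(n^3).

Answer: O(n^3) - Case 1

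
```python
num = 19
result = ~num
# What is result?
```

Trace:
`num = 19` → num = 19
`result = ~num` → result = -20
So result = -20

Answer: -20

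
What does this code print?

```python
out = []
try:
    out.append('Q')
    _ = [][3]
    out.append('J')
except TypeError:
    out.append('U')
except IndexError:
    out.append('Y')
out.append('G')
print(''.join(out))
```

Execution trace: 'Q' (try body) → 'Y' (except IndexError) → 'G' (after the try/except). Output: QYG

Answer: QYG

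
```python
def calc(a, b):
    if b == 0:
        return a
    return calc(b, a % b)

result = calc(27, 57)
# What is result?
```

calc(27, 57) -> calc(57, 27) -> calc(27, 3) -> calc(3, 0) -> 3

Answer: 3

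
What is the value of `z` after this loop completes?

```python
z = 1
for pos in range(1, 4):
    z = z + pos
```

Start at 1, add 1 through 3
`z` takes the values: 1 → 2 → 4 → 7

Answer: 7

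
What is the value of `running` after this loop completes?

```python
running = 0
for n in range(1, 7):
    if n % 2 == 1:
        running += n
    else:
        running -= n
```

Add odd, subtract even
`running` takes the values: 0 → 1 → -1 → 2 → -2 → 3 → -3

Answer: -3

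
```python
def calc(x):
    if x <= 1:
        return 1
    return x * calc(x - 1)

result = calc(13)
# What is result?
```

calc(13) = 13 * 12 * 11 * 10 * 9 * 8 * 7 * 6 * 5 * 4 * 3 * 2 * 1 = 6227020800

Answer: 6227020800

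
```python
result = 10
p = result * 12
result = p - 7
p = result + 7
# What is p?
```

Trace:
`result = 10` → result = 10
`p = result * 12` → p = 120
`result = p - 7` → result = 113
`p = result + 7` → p = 120
So p = 120

Answer: 120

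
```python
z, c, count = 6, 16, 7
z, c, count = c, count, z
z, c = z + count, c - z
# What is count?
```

Trace:
`z, c, count = 6, 16, 7` → z = 6; c = 16; count = 7
`z, c, count = c, count, z` → z = 16; c = 7; count = 6
`z, c = z + count, c - z` → z = 22; c = -9
So count = 6

Answer: 6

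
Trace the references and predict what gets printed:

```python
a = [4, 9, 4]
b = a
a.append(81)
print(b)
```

Key concept: basic list aliasing.
Step by step:
`a = [4, 9, 4]` → a = [4, 9, 4]
`b = a` → b = [4, 9, 4] (same object as a)
`a.append(81)` → a = [4, 9, 4, 81] (same object as b); b = [4, 9, 4, 81] (same object as a)
`print(b)` → prints [4, 9, 4, 81]

Answer: [4, 9, 4, 81]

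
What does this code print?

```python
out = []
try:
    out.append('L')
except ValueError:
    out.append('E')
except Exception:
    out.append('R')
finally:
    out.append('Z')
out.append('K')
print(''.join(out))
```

Execution trace: 'L' (try body, no exception) → 'Z' (finally) → 'K' (after the try/except). Output: LZK

Answer: LZK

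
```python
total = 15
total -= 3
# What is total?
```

Trace:
`total = 15` → total = 15
`total -= 3` → total = 12
So total = 12

Answer: 12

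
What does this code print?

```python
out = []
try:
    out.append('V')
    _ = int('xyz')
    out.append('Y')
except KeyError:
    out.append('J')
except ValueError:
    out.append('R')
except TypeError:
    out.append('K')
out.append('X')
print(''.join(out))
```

Execution trace: 'V' (try body) → 'R' (except ValueError) → 'X' (after the try/except). Output: VRX

Answer: VRX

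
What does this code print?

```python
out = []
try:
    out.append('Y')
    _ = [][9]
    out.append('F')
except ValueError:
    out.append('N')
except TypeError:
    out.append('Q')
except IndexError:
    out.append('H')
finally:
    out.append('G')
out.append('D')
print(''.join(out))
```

Execution trace: 'Y' (try body) → 'H' (except IndexError) → 'G' (finally) → 'D' (after the try/except). Output: YHGD

Answer: YHGD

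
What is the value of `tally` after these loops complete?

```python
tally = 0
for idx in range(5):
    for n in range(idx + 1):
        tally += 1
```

Triangle: 1 + 2 + ... + 5
`tally` takes the values: 0 → 1 → 2 → 3 → 4 → 5 → 6 → 7 → 8 → 9 → 10 → 11 → 12 → 13 → 14 → 15

Answer: 15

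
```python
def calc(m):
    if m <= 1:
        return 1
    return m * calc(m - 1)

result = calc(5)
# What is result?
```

calc(5) = 5 * 4 * 3 * 2 * 1 = 120

Answer: 120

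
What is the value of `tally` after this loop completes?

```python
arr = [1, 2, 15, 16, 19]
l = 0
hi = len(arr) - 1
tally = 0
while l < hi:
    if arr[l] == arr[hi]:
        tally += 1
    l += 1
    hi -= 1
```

Count matching pairs from ends
`tally` takes the values: 0

Answer: 0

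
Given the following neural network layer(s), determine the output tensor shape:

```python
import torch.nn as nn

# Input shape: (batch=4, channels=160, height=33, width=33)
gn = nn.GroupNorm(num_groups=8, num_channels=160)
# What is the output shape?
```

Input: (4, 160, 33, 33) -> Output: (4, 160, 33, 33)

Answer: (4, 160, 33, 33)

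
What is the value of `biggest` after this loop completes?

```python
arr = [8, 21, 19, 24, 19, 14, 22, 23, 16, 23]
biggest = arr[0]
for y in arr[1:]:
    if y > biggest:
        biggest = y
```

Maximum of [8, 21, 19, 24, 19, 14, 22, 23, 16, 23]
`biggest` takes the values: 8 → 21 → 24

Answer: 24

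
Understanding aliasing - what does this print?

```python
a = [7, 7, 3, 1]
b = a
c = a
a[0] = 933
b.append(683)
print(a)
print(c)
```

Key concept: multiple aliases.
Step by step:
`a = [7, 7, 3, 1]` → a = [7, 7, 3, 1]
`b = a` → b = [7, 7, 3, 1] (same object as a)
`c = a` → c = [7, 7, 3, 1] (same object as a, b)
`a[0] = 933` → a = [933, 7, 3, 1] (same object as b, c); b = [933, 7, 3, 1] (same object as a, c); c = [933, 7, 3, 1] (same object as a, b)
`b.append(683)` → a = [933, 7, 3, 1, 683] (same object as b, c); b = [933, 7, 3, 1, 683] (same object as a, c); c = [933, 7, 3, 1, 683] (same object as a, b)
`print(a)` → prints [933, 7, 3, 1, 683]
`print(c)` → prints [933, 7, 3, 1, 683]

Answer:
[933, 7, 3, 1, 683]
[933, 7, 3, 1, 683]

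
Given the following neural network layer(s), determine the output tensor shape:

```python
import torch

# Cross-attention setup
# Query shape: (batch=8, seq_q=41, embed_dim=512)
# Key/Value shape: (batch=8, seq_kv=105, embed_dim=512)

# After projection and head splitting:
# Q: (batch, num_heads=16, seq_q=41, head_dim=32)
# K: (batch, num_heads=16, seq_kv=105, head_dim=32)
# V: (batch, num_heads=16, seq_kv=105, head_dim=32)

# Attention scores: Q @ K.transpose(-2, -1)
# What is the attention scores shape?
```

Input: (8, 41, 512) -> Output: (8, 16, 41, 105)

Answer: (8, 16, 41, 105)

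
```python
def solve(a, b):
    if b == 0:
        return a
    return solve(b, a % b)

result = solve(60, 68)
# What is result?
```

solve(60, 68) -> solve(68, 60) -> solve(60, 8) -> solve(8, 4) -> solve(4, 0) -> 4

Answer: 4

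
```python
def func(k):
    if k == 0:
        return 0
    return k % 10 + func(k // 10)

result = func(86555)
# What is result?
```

Sum of digits of 86555: 5 + 5 + 5 + 6 + 8 = 29

Answer: 29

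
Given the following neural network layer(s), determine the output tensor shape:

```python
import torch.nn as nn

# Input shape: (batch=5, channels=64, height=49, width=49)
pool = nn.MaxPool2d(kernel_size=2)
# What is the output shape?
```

Input: (5, 64, 49, 49) -> Output: (5, 64, 24, 24)

Answer: (5, 64, 24, 24)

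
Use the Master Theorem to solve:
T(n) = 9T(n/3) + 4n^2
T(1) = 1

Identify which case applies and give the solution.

a=9, b=3, f(n)=4n^2. log_3(9) = 2. Since c=2 = 2, Case 2 applies: T(n) = Θ(n^log_b(a) · log n) = O(n^2 log n).

Answer: O(n^2 log n) - Case 2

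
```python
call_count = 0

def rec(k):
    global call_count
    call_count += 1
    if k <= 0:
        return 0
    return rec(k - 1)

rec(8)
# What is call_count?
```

Linear recursion stepping by 1: 9 calls from k=8 down to ≤0.

Answer: 9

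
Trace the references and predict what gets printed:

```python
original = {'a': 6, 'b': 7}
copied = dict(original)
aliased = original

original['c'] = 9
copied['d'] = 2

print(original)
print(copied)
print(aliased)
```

Key concept: dict() creates copy, assignment creates alias.
Step by step:
`original = {'a': 6, 'b': 7}` → original = {'a': 6, 'b': 7}
`copied = dict(original)` → copied = {'a': 6, 'b': 7}
`aliased = original` → aliased = {'a': 6, 'b': 7} (same object as original)
`original['c'] = 9` → original = {'a': 6, 'b': 7, 'c': 9} (same object as aliased); aliased = {'a': 6, 'b': 7, 'c': 9} (same object as original)
`copied['d'] = 2` → copied = {'a': 6, 'b': 7, 'd': 2}
`print(original)` → prints {'a': 6, 'b': 7, 'c': 9}
`print(copied)` → prints {'a': 6, 'b': 7, 'd': 2}
`print(aliased)` → prints {'a': 6, 'b': 7, 'c': 9}

Answer:
{'a': 6, 'b': 7, 'c': 9}
{'a': 6, 'b': 7, 'd': 2}
{'a': 6, 'b': 7, 'c': 9}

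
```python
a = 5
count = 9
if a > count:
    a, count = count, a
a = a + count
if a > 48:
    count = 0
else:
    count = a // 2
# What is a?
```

Trace:
`a = 5` → a = 5
`count = 9` → count = 9
`if a > count: ...` → a > count is False → no variable changes
`a = a + count` → a = 14
`if a > 48: ...` → a > 48 is False, take else branch → count = 7
So a = 14

Answer: 14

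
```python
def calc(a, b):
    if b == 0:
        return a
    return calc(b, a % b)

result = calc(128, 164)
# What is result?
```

calc(128, 164) -> calc(164, 128) -> calc(128, 36) -> calc(36, 20) -> calc(20, 16) -> calc(16, 4) -> calc(4, 0) -> 4

Answer: 4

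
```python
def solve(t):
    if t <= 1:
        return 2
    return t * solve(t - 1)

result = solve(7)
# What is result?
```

solve(7) = 7 * 6 * 5 * 4 * 3 * 2 * 2 = 10080

Answer: 10080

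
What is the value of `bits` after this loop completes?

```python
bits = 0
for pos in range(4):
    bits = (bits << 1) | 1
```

Build 4 consecutive 1-bits: 0b1111
`bits` takes the values: 0 → 1 → 3 → 7 → 15

Answer: 15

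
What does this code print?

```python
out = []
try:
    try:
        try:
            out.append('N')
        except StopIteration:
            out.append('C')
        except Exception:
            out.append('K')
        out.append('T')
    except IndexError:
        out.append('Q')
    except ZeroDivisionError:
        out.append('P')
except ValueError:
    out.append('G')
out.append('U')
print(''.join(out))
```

Execution trace: 'N' (inner try body, no exception) → 'T' (try body, no exception) → 'U' (after the try/except). Output: NTU

Answer: NTU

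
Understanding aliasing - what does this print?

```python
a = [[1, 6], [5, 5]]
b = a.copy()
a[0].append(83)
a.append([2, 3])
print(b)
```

Key concept: shallow copy with nested lists.
Step by step:
`a = [[1, 6], [5, 5]]` → a = [[1, 6], [5, 5]]
`b = a.copy()` → b = [[1, 6], [5, 5]]
`a[0].append(83)` → a = [[1, 6, 83], [5, 5]]; b = [[1, 6, 83], [5, 5]]
`a.append([2, 3])` → a = [[1, 6, 83], [5, 5], [2, 3]]
`print(b)` → prints [[1, 6, 83], [5, 5]]

Answer: [[1, 6, 83], [5, 5]]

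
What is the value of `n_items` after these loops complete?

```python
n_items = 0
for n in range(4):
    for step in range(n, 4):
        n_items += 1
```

Upper triangle: 4 + 3 + ... + 1
`n_items` takes the values: 0 → 1 → 2 → 3 → 4 → 5 → 6 → 7 → 8 → 9 → 10

Answer: 10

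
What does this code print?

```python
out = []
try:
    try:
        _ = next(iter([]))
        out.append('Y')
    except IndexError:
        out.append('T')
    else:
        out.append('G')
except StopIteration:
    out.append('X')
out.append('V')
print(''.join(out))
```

Execution trace: 'X' (outer except StopIteration) → 'V' (after the try/except). Output: XV

Answer: XV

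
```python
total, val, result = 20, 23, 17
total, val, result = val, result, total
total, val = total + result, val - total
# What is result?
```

Trace:
`total, val, result = 20, 23, 17` → total = 20; val = 23; result = 17
`total, val, result = val, result, total` → total = 23; val = 17; result = 20
`total, val = total + result, val - total` → total = 43; val = -6
So result = 20

Answer: 20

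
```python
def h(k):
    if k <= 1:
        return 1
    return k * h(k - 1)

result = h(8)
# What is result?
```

h(8) = 8 * 7 * 6 * 5 * 4 * 3 * 2 * 1 = 40320

Answer: 40320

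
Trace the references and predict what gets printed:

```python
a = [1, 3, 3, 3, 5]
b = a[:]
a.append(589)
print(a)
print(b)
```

Key concept: slice [:] creates copy.
Step by step:
`a = [1, 3, 3, 3, 5]` → a = [1, 3, 3, 3, 5]
`b = a[:]` → b = [1, 3, 3, 3, 5]
`a.append(589)` → a = [1, 3, 3, 3, 5, 589]
`print(a)` → prints [1, 3, 3, 3, 5, 589]
`print(b)` → prints [1, 3, 3, 3, 5]

Answer:
[1, 3, 3, 3, 5, 589]
[1, 3, 3, 3, 5]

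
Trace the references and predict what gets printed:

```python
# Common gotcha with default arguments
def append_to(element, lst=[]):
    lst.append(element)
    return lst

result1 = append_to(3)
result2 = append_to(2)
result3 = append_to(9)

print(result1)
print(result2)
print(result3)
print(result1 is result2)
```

Key concept: mutable default argument gotcha.
Step by step:
`result1 = append_to(3)` → result1 = [3]
`result2 = append_to(2)` → result1 = [3, 2] (same object as result2); result2 = [3, 2] (same object as result1)
`result3 = append_to(9)` → result1 = [3, 2, 9] (same object as result2, result3); result2 = [3, 2, 9] (same object as result1, result3); result3 = [3, 2, 9] (same object as result1, result2)
`print(result1)` → prints [3, 2, 9]
`print(result2)` → prints [3, 2, 9]
`print(result3)` → prints [3, 2, 9]
`print(result1 is result2)` → prints True

Answer:
[3, 2, 9]
[3, 2, 9]
[3, 2, 9]
True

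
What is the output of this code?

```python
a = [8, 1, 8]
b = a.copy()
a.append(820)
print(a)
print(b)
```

Key concept: list.copy() creates independent copy.
Step by step:
`a = [8, 1, 8]` → a = [8, 1, 8]
`b = a.copy()` → b = [8, 1, 8]
`a.append(820)` → a = [8, 1, 8, 820]
`print(a)` → prints [8, 1, 8, 820]
`print(b)` → prints [8, 1, 8]

Answer:
[8, 1, 8, 820]
[8, 1, 8]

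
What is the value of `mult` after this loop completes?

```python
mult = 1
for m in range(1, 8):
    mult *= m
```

7! = 5040
`mult` takes the values: 1 → 2 → 6 → 24 → 120 → 720 → 5040

Answer: 5040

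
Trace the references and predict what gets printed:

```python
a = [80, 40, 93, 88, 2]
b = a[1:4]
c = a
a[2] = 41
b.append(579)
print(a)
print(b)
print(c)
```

Key concept: slice vs alias.
Step by step:
`a = [80, 40, 93, 88, 2]` → a = [80, 40, 93, 88, 2]
`b = a[1:4]` → b = [40, 93, 88]
`c = a` → c = [80, 40, 93, 88, 2] (same object as a)
`a[2] = 41` → a = [80, 40, 41, 88, 2] (same object as c); c = [80, 40, 41, 88, 2] (same object as a)
`b.append(579)` → b = [40, 93, 88, 579]
`print(a)` → prints [80, 40, 41, 88, 2]
`print(b)` → prints [40, 93, 88, 579]
`print(c)` → prints [80, 40, 41, 88, 2]

Answer:
[80, 40, 41, 88, 2]
[40, 93, 88, 579]
[80, 40, 41, 88, 2]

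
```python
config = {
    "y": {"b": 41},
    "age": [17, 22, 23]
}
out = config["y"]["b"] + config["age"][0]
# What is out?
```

Trace:
`config = { ...` → config = {'y': {'b': 41}, 'age': [17, 22, 23]}
`out = config["y"]["b"] + config["age"][0]` → out = 58
So out = 58

Answer: 58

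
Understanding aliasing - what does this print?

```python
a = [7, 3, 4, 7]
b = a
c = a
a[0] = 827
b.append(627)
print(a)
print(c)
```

Key concept: multiple aliases.
Step by step:
`a = [7, 3, 4, 7]` → a = [7, 3, 4, 7]
`b = a` → b = [7, 3, 4, 7] (same object as a)
`c = a` → c = [7, 3, 4, 7] (same object as a, b)
`a[0] = 827` → a = [827, 3, 4, 7] (same object as b, c); b = [827, 3, 4, 7] (same object as a, c); c = [827, 3, 4, 7] (same object as a, b)
`b.append(627)` → a = [827, 3, 4, 7, 627] (same object as b, c); b = [827, 3, 4, 7, 627] (same object as a, c); c = [827, 3, 4, 7, 627] (same object as a, b)
`print(a)` → prints [827, 3, 4, 7, 627]
`print(c)` → prints [827, 3, 4, 7, 627]

Answer:
[827, 3, 4, 7, 627]
[827, 3, 4, 7, 627]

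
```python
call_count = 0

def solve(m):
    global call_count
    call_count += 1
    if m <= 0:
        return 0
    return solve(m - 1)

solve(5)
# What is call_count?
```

Linear recursion stepping by 1: 6 calls from m=5 down to ≤0.

Answer: 6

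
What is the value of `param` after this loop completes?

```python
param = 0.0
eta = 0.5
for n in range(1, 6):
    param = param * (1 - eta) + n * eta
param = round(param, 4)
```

Moving average with lr=0.5
`param` takes the values: 0.0 → 0.5 → 1.25 → 2.125 → 3.0625 → 4.03125 → 4.0312

Answer: 4.0312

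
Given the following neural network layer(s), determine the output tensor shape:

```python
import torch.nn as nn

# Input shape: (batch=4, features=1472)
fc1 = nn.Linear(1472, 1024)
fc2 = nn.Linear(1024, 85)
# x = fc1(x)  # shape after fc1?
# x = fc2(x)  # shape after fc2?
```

Input: (4, 1472) -> after fc1: (4, 1024) -> Output: (4, 85)

Answer: (4, 85)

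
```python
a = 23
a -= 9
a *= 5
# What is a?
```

Trace:
`a = 23` → a = 23
`a -= 9` → a = 14
`a *= 5` → a = 70
So a = 70

Answer: 70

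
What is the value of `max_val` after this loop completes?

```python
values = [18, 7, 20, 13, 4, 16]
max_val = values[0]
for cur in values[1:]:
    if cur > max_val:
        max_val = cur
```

Maximum of [18, 7, 20, 13, 4, 16]
`max_val` takes the values: 18 → 20

Answer: 20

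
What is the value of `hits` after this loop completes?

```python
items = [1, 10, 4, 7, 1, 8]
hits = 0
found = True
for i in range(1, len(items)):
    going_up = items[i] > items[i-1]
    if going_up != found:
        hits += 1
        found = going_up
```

Count direction changes in [1, 10, 4, 7, 1, 8]
`hits` takes the values: 0 → 1 → 2 → 3 → 4

Answer: 4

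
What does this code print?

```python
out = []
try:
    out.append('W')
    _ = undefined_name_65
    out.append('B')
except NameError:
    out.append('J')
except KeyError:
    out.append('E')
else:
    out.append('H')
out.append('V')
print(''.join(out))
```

Execution trace: 'W' (try body) → 'J' (except NameError) → 'V' (after the try/except). Output: WJV

Answer: WJV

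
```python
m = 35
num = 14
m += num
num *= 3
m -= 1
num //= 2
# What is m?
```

Trace:
`m = 35` → m = 35
`num = 14` → num = 14
`m += num` → m = 49
`num *= 3` → num = 42
`m -= 1` → m = 48
`num //= 2` → num = 21
So m = 48

Answer: 48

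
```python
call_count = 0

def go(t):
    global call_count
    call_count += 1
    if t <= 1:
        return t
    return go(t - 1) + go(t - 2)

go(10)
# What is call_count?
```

Calls(t) = 1 + Calls(t-1) + Calls(t-2); Calls(0)=Calls(1)=1. For t=10 this gives 177.

Answer: 177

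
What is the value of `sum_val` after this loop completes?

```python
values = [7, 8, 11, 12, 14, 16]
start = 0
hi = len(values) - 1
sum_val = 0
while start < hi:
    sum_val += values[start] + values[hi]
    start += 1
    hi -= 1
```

Sum of pairs from ends
`sum_val` takes the values: 0 → 23 → 45 → 68

Answer: 68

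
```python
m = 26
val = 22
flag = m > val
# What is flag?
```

Trace:
`m = 26` → m = 26
`val = 22` → val = 22
`flag = m > val` → flag = True
So flag = True

Answer: True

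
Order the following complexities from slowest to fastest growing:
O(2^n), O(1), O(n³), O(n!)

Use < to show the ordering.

Ordered by growth rate: O(1) < O(n³) < O(2^n) < O(n!)

Answer: O(1) < O(n³) < O(2^n) < O(n!)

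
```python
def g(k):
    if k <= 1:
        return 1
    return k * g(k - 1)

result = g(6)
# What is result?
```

g(6) = 6 * 5 * 4 * 3 * 2 * 1 = 720

Answer: 720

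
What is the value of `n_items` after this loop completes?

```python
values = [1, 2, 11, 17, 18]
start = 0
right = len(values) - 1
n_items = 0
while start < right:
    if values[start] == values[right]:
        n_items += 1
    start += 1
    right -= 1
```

Count matching pairs from ends
`n_items` takes the values: 0

Answer: 0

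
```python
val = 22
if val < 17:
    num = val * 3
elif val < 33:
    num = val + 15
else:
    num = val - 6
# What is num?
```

Trace:
`val = 22` → val = 22
`if val < 17: ...` → val < 17 is False, val < 33 is True → num = 37
So num = 37

Answer: 37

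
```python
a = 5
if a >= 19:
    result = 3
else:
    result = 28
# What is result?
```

Trace:
`a = 5` → a = 5
`if a >= 19: ...` → a >= 19 is False, take else branch → result = 28
So result = 28

Answer: 28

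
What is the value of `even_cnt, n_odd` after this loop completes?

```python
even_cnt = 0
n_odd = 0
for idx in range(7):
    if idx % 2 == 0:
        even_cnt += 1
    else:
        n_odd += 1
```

Count evens and odds in range(7)
`even_cnt, n_odd` takes the values: (0, 0) → (1, 0) → (1, 1) → (2, 1) → (2, 2) → (3, 2) → (3, 3) → (4, 3)

Answer: 4, 3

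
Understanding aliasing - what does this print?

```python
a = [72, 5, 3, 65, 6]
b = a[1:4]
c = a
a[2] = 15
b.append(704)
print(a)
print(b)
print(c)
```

Key concept: slice vs alias.
Step by step:
`a = [72, 5, 3, 65, 6]` → a = [72, 5, 3, 65, 6]
`b = a[1:4]` → b = [5, 3, 65]
`c = a` → c = [72, 5, 3, 65, 6] (same object as a)
`a[2] = 15` → a = [72, 5, 15, 65, 6] (same object as c); c = [72, 5, 15, 65, 6] (same object as a)
`b.append(704)` → b = [5, 3, 65, 704]
`print(a)` → prints [72, 5, 15, 65, 6]
`print(b)` → prints [5, 3, 65, 704]
`print(c)` → prints [72, 5, 15, 65, 6]

Answer:
[72, 5, 15, 65, 6]
[5, 3, 65, 704]
[72, 5, 15, 65, 6]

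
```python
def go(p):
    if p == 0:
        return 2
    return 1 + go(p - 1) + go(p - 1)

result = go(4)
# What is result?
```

go(p) = 1 + 2·go(p-1), go(0)=2. Closed form: (2+1)·2^4 - 1 = 47.

Answer: 47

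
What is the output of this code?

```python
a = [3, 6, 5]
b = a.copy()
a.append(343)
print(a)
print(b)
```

Key concept: list.copy() creates independent copy.
Step by step:
`a = [3, 6, 5]` → a = [3, 6, 5]
`b = a.copy()` → b = [3, 6, 5]
`a.append(343)` → a = [3, 6, 5, 343]
`print(a)` → prints [3, 6, 5, 343]
`print(b)` → prints [3, 6, 5]

Answer:
[3, 6, 5, 343]
[3, 6, 5]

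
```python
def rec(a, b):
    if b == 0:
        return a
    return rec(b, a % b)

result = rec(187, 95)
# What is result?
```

rec(187, 95) -> rec(95, 92) -> rec(92, 3) -> rec(3, 2) -> rec(2, 1) -> rec(1, 0) -> 1

Answer: 1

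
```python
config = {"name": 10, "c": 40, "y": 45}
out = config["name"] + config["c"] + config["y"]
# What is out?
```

Trace:
`config = {"name": 10, "c": 40, "y": 45}` → config = {'name': 10, 'c': 40, 'y': 45}
`out = config["name"] + config["c"] + config["y"]` → out = 95
So out = 95

Answer: 95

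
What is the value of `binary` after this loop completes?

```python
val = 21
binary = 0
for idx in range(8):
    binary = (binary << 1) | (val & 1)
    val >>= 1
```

Reverse lowest 8 bits of 21
`binary` takes the values: 0 → 1 → 2 → 5 → 10 → 21 → 42 → 84 → 168

Answer: 168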